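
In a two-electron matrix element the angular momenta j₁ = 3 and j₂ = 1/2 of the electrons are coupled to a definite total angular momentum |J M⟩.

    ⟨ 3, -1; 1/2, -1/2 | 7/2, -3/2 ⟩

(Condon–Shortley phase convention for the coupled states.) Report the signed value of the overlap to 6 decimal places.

+√(5/7) = +0.845154

triangle: 0!×6!×1!/8! = 720/40320
(j±m)!: 2!×4!×0!×1!×2!×5! = 11520
prefactor² = (2J+1)×Δ×N² = 11520/7
  k=0: +1/(0!×0!×4!×0!×2!×1!) = 1/48
Σ = 1/48  ⇒  CG² = 11520/7×(1/48)² = 5/7
CG = +√(5/7) = +0.845154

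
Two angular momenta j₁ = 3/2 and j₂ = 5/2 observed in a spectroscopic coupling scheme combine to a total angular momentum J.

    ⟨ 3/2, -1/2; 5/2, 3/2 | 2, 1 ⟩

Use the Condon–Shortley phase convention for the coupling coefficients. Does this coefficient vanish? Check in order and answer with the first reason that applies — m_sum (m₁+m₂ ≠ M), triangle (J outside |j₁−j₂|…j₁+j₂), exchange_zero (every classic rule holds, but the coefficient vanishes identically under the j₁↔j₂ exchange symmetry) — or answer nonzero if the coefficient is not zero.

m-sum: m₁+m₂ = -1/2+3/2 = 1, M = 1  ✓
triangle: |j₁−j₂| = 1 ≤ J = 2 ≤ j₁+j₂ = 4  ✓
exchange: j₁≠j₂ or m₁≠m₂ — the exchange symmetry imposes no constraint here
value check: CG = +√(1/42) = +0.154303 ≠ 0

nonzero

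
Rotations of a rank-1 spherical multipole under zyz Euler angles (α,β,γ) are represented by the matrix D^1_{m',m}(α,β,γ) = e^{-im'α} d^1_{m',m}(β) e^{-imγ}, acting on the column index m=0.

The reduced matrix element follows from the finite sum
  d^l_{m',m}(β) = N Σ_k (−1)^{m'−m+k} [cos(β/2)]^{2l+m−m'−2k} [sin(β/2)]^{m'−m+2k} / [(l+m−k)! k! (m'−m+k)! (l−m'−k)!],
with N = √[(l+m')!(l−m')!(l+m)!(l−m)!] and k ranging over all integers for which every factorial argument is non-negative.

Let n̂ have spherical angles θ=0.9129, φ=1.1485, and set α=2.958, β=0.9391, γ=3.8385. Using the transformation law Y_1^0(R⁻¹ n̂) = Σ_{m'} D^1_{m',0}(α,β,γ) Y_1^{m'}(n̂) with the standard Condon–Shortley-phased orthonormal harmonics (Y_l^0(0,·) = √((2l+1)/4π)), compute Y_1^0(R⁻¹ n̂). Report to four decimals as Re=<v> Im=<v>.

Re=0.1026 Im=0.0000

Need the full column D^1_{m',0} for m'=−1..1 at α=2.9580, β=0.9391, γ=3.8385.
cos(β/2)=0.891772, sin(β/2)=0.452485
d^1_{-1,0}: single k=1 term ⇒ +0.570654;  D = -0.561064+0.104180i
d^1_{0,0}: k∈[0..1] ⇒ +0.795257 -0.204743 = +0.590515;  D = +0.590515+0.000000i
d^1_{1,0}: single k=0 term ⇒ -0.570654;  D = +0.561064+0.104180i
Y_1^{m'}(θ=0.9129,φ=1.1485) and Σ D·Y over m':
  (-0.5611+0.1042i)·(+0.1120-0.2494i)  (+0.5905+0.0000i)·(+0.2988+0.0000i)  (+0.5611+0.1042i)·(-0.1120-0.2494i)
Y_1^0(R⁻¹ n̂) = +0.102647+0.000000i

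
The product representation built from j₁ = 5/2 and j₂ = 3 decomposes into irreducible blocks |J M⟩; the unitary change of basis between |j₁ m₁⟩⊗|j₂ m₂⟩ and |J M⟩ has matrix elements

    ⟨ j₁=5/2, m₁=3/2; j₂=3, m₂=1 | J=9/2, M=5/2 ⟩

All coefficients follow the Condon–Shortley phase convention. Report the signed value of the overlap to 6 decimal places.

+√(10/99) ≈ +0.317821

j₁+j₂−J=1  J+j₁−j₂=4  J−j₁+j₂=5  j₁+j₂+J+1=11
(j₁±m₁, j₂±m₂, J±M) = (4,1,4,2,7,2)
P² = 92160/11
sum k=0..1:
  [0] +1/144 = 1/144
  [1] −1/288 = -1/288
S = 1/288
C² = P²·S² = 10/99 ; C = +0.317821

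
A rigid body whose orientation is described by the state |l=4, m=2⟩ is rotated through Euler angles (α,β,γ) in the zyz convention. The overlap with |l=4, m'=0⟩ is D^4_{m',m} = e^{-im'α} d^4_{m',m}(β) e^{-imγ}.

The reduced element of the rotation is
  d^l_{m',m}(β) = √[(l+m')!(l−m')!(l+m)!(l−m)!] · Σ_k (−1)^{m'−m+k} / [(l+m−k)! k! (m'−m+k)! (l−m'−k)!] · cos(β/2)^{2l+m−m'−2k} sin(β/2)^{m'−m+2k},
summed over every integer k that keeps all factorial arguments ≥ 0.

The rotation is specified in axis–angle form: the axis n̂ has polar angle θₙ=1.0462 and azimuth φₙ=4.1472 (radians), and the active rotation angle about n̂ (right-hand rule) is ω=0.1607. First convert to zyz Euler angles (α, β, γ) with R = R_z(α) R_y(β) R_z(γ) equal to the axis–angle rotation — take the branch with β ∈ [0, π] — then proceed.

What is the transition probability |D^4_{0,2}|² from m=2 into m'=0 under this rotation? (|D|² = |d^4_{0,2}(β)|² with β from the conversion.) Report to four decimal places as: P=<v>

P=0.0020

Axis–angle → zyz. n̂ = (sinθₙcosφₙ, sinθₙsinφₙ, cosθₙ) = (-0.463555, -0.730926, +0.500864), ω = 0.1607.
R = I cosω + sinω [n̂]ₓ + (1−cosω) n̂n̂ᵀ gives
  R = [+0.989884, -0.075777, -0.119946; +0.084508, +0.993999, +0.069456; +0.113963, -0.078890, +0.990348]
β = atan2(√(R₁₃²+R₂₃²), R₃₃) = 0.139052; α = atan2(R₂₃, R₁₃) mod 2π = 2.616713; γ = atan2(R₃₂, −R₃₁) mod 2π = 3.747091
First d^4_{0,2}(β=0.1391), then the phase factors e^{-i(0)α} and e^{-i(2)γ}:
Half-angle: c=0.997584, s=0.069470. N=√(24·24·720·2)=910.735966
The bounds max(0,m−m')=2 and min(l+m,l−m')=4 give 3 terms
  k=2: (−1)^0·910.7360/(96)·0.9976^6·0.0695^2 = +0.045125
  k=3: (−1)^1·910.7360/(36)·0.9976^4·0.0695^4 = -0.000584
  k=4: (−1)^2·910.7360/(96)·0.9976^2·0.0695^6 = +0.000001
d^4_{0,2}(0.1391) = +0.045125 -0.000584 +0.000001 = +0.044542
|D^4_{0,2}|² = |d^4_{0,2}(β)|² = (+0.044542)² = 0.001984 (the z-rotation phases have unit modulus)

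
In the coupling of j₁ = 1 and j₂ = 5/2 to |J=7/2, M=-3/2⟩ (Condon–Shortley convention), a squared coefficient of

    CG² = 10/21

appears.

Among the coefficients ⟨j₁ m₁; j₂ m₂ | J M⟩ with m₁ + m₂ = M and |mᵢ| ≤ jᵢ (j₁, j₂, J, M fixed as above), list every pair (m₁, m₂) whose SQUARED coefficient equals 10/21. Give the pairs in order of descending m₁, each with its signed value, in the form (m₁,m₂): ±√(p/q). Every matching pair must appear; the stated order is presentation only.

Admissible pairs with m₁+m₂ = M = -3/2: (-1,-1/2), (0,-3/2), (1,-5/2)
  (m₁,m₂)=(1,-5/2): CG² = 1/21, CG = +√(1/21)
  (m₁,m₂)=(0,-3/2): CG² = 10/21, CG = +√(10/21)   ← matches the target
  (m₁,m₂)=(-1,-1/2): CG² = 10/21, CG = +√(10/21)   ← matches the target
Pairs with CG² = 10/21: (0,-3/2): +√(10/21); (-1,-1/2): +√(10/21)

(0,-3/2): +√(10/21); (-1,-1/2): +√(10/21)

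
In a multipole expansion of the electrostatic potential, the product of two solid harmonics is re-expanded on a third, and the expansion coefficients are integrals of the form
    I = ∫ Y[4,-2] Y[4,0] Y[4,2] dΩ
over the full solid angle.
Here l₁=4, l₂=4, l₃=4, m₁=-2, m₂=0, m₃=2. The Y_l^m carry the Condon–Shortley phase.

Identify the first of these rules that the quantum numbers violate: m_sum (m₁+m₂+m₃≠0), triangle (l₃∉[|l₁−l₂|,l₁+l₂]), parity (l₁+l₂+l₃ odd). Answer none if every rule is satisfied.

azimuthal sum: -2 + 0 + 2 = 0  ✓
0 ≤ 4 ≤ 8 (triangle on l)  ✓
L = 4 + 4 + 4 = 12 (even)  ✓

none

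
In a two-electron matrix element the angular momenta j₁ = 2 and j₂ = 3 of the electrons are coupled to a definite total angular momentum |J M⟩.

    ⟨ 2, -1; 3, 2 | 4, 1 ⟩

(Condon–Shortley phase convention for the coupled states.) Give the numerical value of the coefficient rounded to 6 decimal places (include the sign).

−√(7/20) = -0.591608

√[9·1!3!5!/10! · 1!3!5!1!5!3!] = √(6480/7)
  +(−1)^0/∏(0,1,3,5,0,0)! = 1/720  (running 1/720)
  +(−1)^1/∏(1,0,2,4,1,1)! = -1/48  (running -7/360)
⟨..|..⟩ = √(6480/7)·(-7/360) = -0.591608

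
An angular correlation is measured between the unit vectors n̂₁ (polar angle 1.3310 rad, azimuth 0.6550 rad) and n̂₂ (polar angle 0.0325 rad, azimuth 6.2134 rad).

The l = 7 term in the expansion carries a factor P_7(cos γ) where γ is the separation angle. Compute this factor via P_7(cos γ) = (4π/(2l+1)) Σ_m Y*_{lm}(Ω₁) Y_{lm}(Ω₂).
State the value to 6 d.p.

-0.271140

Expand P_7 via completeness: Σ_{m} conj(Y_{7,m}) at Ω₁ times Y_{7,m} at Ω₂ —
  term(m=-7) = +0.000000-0.000000i   from Y*(Ω₁)=-0.051845-0.404776i, Y(Ω₂)=+0.000000+0.000000i
  term(m=-6) = -0.000000-0.000000i   from Y*(Ω₁)=-0.263189-0.264777i, Y(Ω₂)=+0.000000+0.000000i
  term(m=-5) = +0.000000+0.000000i   from Y*(Ω₁)=+0.083882+0.011257i, Y(Ω₂)=+0.000000+0.000000i
  term(m=-4) = +0.000003-0.000001i   from Y*(Ω₁)=+0.304984-0.175268i, Y(Ω₂)=+0.000008+0.000002i
  term(m=-3) = +0.000005-0.000007i   from Y*(Ω₁)=+0.010436-0.025087i, Y(Ω₂)=+0.000296+0.000063i
  term(m=-2) = +0.000310+0.002542i   from Y*(Ω₁)=+0.083631+0.313374i, Y(Ω₂)=+0.007818+0.001098i
  term(m=-1) = +0.006844+0.006061i   from Y*(Ω₁)=+0.054968+0.042222i, Y(Ω₂)=+0.131569+0.009197i
  term(m=+0) = -0.337971-0.000000i   from Y*(Ω₁)=-0.313967-0.000000i, Y(Ω₂)=+1.076451+0.000000i
  term(m=+1) = +0.006844-0.006061i   from Y*(Ω₁)=-0.054968+0.042222i, Y(Ω₂)=-0.131569+0.009197i
  term(m=+2) = +0.000310-0.002542i   from Y*(Ω₁)=+0.083631-0.313374i, Y(Ω₂)=+0.007818-0.001098i
  term(m=+3) = +0.000005+0.000007i   from Y*(Ω₁)=-0.010436-0.025087i, Y(Ω₂)=-0.000296+0.000063i
  term(m=+4) = +0.000003+0.000001i   from Y*(Ω₁)=+0.304984+0.175268i, Y(Ω₂)=+0.000008-0.000002i
  term(m=+5) = +0.000000-0.000000i   from Y*(Ω₁)=-0.083882+0.011257i, Y(Ω₂)=-0.000000+0.000000i
  term(m=+6) = -0.000000+0.000000i   from Y*(Ω₁)=-0.263189+0.264777i, Y(Ω₂)=+0.000000-0.000000i
  term(m=+7) = +0.000000+0.000000i   from Y*(Ω₁)=+0.051845-0.404776i, Y(Ω₂)=-0.000000+0.000000i
Accumulated sum -0.323649-0.000000i; after 4π/(2l+1) scaling, -0.271140-0.000000i ⇒ P_7 = -0.271140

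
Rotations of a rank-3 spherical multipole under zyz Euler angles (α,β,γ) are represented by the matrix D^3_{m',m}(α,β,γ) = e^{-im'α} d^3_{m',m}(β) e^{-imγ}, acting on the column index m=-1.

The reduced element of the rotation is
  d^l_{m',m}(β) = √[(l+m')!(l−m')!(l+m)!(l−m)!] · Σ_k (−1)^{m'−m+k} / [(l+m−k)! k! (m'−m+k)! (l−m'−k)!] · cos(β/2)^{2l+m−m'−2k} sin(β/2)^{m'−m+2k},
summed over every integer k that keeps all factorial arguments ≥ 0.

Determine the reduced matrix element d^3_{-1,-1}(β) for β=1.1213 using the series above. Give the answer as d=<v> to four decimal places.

d^3_{-1,-1}(β=1.1213) via the finite sum:
c=cos(1.121300/2)=0.846910, s=sin(1.121300/2)=0.531737; N=√[2·24·2·24]=48.000000
k∈{0,1,2} keeps every argument non-negative
  k=0: (−1)^0·48.0000/(48)·0.8469^6·0.5317^0 = +0.368997
  k=1: (−1)^1·48.0000/(6)·0.8469^4·0.5317^2 = -1.163675
  k=2: (−1)^2·48.0000/(8)·0.8469^2·0.5317^4 = +0.344043
d^3_{-1,-1}(1.1213) = +0.368997 -1.163675 +0.344043 = -0.450636

d=-0.4506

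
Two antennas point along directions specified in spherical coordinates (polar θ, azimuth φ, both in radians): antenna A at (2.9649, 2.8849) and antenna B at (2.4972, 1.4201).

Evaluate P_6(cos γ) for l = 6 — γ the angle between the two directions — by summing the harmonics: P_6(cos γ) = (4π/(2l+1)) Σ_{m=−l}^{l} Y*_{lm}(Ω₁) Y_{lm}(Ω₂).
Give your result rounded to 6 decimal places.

-0.389133

Addition theorem: P_6(cos γ) = (4π/13) Σ_m Y*_{lm}(Ω₁) Y_{lm}(Ω₂), m = −6…6:
  m=-6: Y*=+0.000000-0.000014i  Y=-0.014036-0.017840i  product -0.000000+0.000000i
  m=-5: Y*=+0.000078-0.000265i  Y=-0.071601+0.076324i  product +0.000015+0.000025i
  m=-4: Y*=+0.001703-0.002815i  Y=+0.230797+0.158842i  product +0.000840-0.000379i
  m=-3: Y*=+0.019150-0.018572i  Y=+0.198764-0.409287i  product -0.003795-0.011529i
  m=-2: Y*=+0.127527-0.071901i  Y=-0.334009-0.103831i  product -0.050061+0.010774i
  m=-1: Y*=+0.477092-0.125229i  Y=+0.020603-0.135685i  product -0.007162-0.067314i
  m=+0: Y*=+0.709647-0.000000i  Y=-0.397712+0.000000i  product -0.282235+0.000000i
  m=+1: Y*=-0.477092-0.125229i  Y=-0.020603-0.135685i  product -0.007162+0.067314i
  m=+2: Y*=+0.127527+0.071901i  Y=-0.334009+0.103831i  product -0.050061-0.010774i
  m=+3: Y*=-0.019150-0.018572i  Y=-0.198764-0.409287i  product -0.003795+0.011529i
  m=+4: Y*=+0.001703+0.002815i  Y=+0.230797-0.158842i  product +0.000840+0.000379i
  m=+5: Y*=-0.000078-0.000265i  Y=+0.071601+0.076324i  product +0.000015-0.000025i
  m=+6: Y*=+0.000000+0.000014i  Y=-0.014036+0.017840i  product -0.000000-0.000000i
Accumulated sum -0.402561+0.000000i; after 4π/(2l+1) scaling, -0.389133+0.000000i ⇒ P_6 = -0.389133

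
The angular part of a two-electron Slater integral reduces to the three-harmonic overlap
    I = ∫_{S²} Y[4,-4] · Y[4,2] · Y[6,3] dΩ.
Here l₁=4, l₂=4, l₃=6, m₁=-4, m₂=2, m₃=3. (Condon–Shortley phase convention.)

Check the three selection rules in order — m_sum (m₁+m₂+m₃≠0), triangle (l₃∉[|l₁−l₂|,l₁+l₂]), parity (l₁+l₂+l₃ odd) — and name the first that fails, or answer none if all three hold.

m₁+m₂+m₃ = -4 + 2 + 3 = 1  ✗
triangle: |4−4|=0 ≤ l₃=6 ≤ 4+4=8
parity: l₁+l₂+l₃ = 14 is even

m_sum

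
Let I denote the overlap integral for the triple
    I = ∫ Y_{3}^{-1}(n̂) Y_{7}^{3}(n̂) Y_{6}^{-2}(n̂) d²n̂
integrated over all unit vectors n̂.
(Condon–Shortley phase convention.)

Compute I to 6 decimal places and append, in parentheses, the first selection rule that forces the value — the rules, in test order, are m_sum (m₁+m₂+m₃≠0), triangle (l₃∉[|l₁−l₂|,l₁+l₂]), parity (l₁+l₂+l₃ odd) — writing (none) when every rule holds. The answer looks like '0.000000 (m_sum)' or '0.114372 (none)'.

-0.150285 (none)

Checks pass: Σm=0; 16 even; l₃=6∈[4,10].
(2·3+1)(2·7+1)(2·6+1) = 1365
Δ: 4! 2! 10! / 17! → 1/2042040
sum: t=1:−1/207360 t=2:+1/57600 t=3:−1/207360 = 1/129600
3j²(3 7 6; 0 0 0) = Δ·Π!·Σ² = 168/12155  (sign +1)
sum: t=2:+1/645120 t=3:−1/181440 t=4:+1/829440 = -1/362880
3j²(3 7 6; -1 3 -2) = Δ·Π!·Σ² = 256/17017  (sign -1)
combine: 4πI² = 1365·168/12155·256/17017 = 129024/454597
take √, sign -1: I = -0.15028548
No selection rule forces the value: the integral is nonzero (none).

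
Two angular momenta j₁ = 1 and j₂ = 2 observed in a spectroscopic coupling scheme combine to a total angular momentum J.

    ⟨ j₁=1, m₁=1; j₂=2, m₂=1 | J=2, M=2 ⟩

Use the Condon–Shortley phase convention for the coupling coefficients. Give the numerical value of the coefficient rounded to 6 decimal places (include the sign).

+√(1/3) ≈ +0.577350

√[5·1!1!3!/6! · 2!0!3!1!4!0!] = √(12)
  +(−1)^0/∏(0,1,0,3,1,0)! = 1/6  (running 1/6)
⟨..|..⟩ = √(12)·(1/6) = +0.577350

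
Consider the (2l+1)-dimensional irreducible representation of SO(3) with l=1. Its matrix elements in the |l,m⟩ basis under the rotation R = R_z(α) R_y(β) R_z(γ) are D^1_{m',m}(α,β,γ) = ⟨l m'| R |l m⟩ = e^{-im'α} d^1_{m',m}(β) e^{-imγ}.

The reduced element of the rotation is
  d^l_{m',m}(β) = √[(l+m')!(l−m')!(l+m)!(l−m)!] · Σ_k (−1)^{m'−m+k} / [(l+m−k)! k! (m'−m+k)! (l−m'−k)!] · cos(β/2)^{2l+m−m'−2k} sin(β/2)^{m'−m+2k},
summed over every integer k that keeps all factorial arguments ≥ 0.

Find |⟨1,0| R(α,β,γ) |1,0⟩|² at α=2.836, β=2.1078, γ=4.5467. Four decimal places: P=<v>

First d^1_{0,0}(β=2.1078), then the phase factors e^{-i(0)α} and e^{-i(0)γ}:
Half-angle: c=0.494184, s=0.869357. N=√(1·1·1·1)=1.000000
The bounds max(0,m−m')=0 and min(l+m,l−m')=1 give 2 terms
  k=0: (−1)^0·1.0000/(1)·0.4942^2·0.8694^0 = +0.244218
  k=1: (−1)^1·1.0000/(1)·0.4942^0·0.8694^2 = -0.755782
d^1_{0,0}(2.1078) = +0.244218 -0.755782 = -0.511564
|D^1_{0,0}|² = |d^1_{0,0}(β)|² = (-0.511564)² = 0.261697 (the z-rotation phases have unit modulus)

P=0.2617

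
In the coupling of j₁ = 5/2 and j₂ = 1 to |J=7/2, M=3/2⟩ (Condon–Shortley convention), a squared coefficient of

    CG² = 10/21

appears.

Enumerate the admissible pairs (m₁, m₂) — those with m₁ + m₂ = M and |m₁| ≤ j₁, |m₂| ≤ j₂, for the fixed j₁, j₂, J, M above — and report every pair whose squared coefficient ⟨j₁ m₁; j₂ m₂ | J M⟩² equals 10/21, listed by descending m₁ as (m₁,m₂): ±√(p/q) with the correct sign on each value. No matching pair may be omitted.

(3/2,0): +√(10/21); (1/2,1): +√(10/21)

Admissible pairs with m₁+m₂ = M = 3/2: (1/2,1), (3/2,0), (5/2,-1)
  (m₁,m₂)=(5/2,-1): CG² = 1/21, CG = +√(1/21)
  (m₁,m₂)=(3/2,0): CG² = 10/21, CG = +√(10/21)   ← matches the target
  (m₁,m₂)=(1/2,1): CG² = 10/21, CG = +√(10/21)   ← matches the target
Pairs with CG² = 10/21: (3/2,0): +√(10/21); (1/2,1): +√(10/21)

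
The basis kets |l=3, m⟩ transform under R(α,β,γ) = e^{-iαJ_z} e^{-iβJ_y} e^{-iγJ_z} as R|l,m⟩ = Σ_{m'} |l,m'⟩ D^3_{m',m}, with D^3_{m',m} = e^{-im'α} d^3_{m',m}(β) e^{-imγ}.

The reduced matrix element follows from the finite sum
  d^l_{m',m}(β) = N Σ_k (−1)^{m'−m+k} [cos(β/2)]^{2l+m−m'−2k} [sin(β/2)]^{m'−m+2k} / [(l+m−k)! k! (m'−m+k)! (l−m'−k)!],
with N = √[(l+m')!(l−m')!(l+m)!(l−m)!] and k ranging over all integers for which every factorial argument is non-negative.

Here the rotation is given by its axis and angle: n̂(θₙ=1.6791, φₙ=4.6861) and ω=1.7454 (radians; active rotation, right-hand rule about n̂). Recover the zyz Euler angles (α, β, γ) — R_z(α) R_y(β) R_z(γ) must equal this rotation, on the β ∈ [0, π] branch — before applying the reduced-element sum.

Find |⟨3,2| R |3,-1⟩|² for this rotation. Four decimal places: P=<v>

Axis–angle → zyz. n̂ = (sinθₙcosφₙ, sinθₙsinφₙ, cosθₙ) = (-0.026132, -0.993797, -0.108092), ω = 1.7454.
R = I cosω + sinω [n̂]ₓ + (1−cosω) n̂n̂ᵀ gives
  R = [-0.172916, +0.136930, -0.975372; -0.075967, +0.985485, +0.151817; +0.982002, +0.100348, -0.160004]
β = atan2(√(R₁₃²+R₂₃²), R₃₃) = 1.731491; α = atan2(R₂₃, R₁₃) mod 2π = 2.987181; γ = atan2(R₃₂, −R₃₁) mod 2π = 3.039759
First d^3_{2,-1}(β=1.7315), then the phase factors e^{-i(2)α} and e^{-i(-1)γ}:
With c≡cos(β/2)=0.648072 and s≡sin(β/2)=0.761579, N=[120·1·2·24]^{1/2}=75.894664
k: max(0,(-1)−(2))=0 … min(3+(-1),3−(2))=1
  k=0: (−1)^3·75.8947/(12)·0.6481^3·0.7616^3 = -0.760405
  k=1: (−1)^4·75.8947/(24)·0.6481^1·0.7616^5 = +0.525046
d^3_{2,-1}(1.7315) = -0.760405 +0.525046 = -0.235359
|D^3_{2,-1}|² = |d^3_{2,-1}(β)|² = (-0.235359)² = 0.055394 (the z-rotation phases have unit modulus)

P=0.0554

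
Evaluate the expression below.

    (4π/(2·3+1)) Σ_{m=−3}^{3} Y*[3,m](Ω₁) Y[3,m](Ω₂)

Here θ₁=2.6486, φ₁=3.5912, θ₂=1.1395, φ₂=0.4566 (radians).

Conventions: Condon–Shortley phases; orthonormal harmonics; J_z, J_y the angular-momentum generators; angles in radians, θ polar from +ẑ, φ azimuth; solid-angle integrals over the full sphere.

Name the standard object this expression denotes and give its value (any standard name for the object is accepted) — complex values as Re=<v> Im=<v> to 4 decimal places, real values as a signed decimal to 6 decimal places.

Legendre polynomial (addition theorem), -0.074021

This sum is the spherical-harmonic addition theorem: it equals the Legendre polynomial P_l(cos γ) of the angle γ between the two directions.
Term-by-term m-sum for l=3 (normalisation 4π/7 = 1.795196):
  [-3]  conj(Y_{3,-3})(Ω₁) = (-0.009737, -0.043141) ; Y_{3,-3}(Ω₂) = (0.062445, -0.306481) ; Δ = (-0.013830, 0.000290)
  [-2]  conj(Y_{3,-2})(Ω₁) = (-0.125469, -0.157856) ; Y_{3,-2}(Ω₂) = (0.215499, -0.279049) ; Δ = (-0.071088, 0.000994)
  [-1]  conj(Y_{3,-1})(Ω₁) = (-0.396732, -0.191451) ; Y_{3,-1}(Ω₂) = (-0.033249, 0.016332) ; Δ = (0.016318, -0.000114)
  [+0]  conj(Y_{3,0})(Ω₁) = (-0.289324, -0.000000) ; Y_{3,0}(Ω₂) = (-0.331696, 0.000000) ; Δ = (0.095968, 0.000000)
  [+1]  conj(Y_{3,1})(Ω₁) = (0.396732, -0.191451) ; Y_{3,1}(Ω₂) = (0.033249, 0.016332) ; Δ = (0.016318, 0.000114)
  [+2]  conj(Y_{3,2})(Ω₁) = (-0.125469, 0.157856) ; Y_{3,2}(Ω₂) = (0.215499, 0.279049) ; Δ = (-0.071088, -0.000994)
  [+3]  conj(Y_{3,3})(Ω₁) = (0.009737, -0.043141) ; Y_{3,3}(Ω₂) = (-0.062445, -0.306481) ; Δ = (-0.013830, -0.000290)
Accumulated sum (-0.041233, 0.000000); after 4π/(2l+1) scaling, (-0.074021, 0.000000) ⇒ P_3 = -0.074021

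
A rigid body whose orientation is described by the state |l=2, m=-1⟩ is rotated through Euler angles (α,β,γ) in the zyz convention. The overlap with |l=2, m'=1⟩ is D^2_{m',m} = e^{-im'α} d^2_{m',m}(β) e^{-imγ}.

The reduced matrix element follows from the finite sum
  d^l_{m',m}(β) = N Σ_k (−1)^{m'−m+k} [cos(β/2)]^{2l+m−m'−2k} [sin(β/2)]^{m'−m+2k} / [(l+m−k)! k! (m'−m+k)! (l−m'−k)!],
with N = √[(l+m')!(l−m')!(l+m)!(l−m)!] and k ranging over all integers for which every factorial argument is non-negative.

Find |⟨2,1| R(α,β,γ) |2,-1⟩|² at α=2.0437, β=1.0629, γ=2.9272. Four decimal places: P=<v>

Split into d^2_{1,-1}(β=1.0629) × two z-phases.
c=cos(1.062900/2)=0.862073, s=sin(1.062900/2)=0.506784; N=√[6·1·1·6]=6.000000
k: max(0,(-1)−(1))=0 … min(2+(-1),2−(1))=1
  k=0: (−1)^2·6.0000/(2)·0.8621^2·0.5068^2 = +0.572605
  k=1: (−1)^3·6.0000/(6)·0.8621^0·0.5068^4 = -0.065962
d^2_{1,-1}(1.0629) = +0.572605 -0.065962 = +0.506643
|D^2_{1,-1}|² = |d^2_{1,-1}(β)|² = (+0.506643)² = 0.256687 (the z-rotation phases have unit modulus)

P=0.2567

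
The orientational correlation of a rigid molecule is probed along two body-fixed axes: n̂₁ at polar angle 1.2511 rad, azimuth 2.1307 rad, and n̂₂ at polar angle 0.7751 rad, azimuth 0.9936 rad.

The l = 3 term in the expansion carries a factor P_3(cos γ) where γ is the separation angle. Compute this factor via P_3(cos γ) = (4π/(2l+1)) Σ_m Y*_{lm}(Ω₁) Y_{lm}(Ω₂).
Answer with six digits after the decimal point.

-0.436071

Summing Y*_{l m}(θ₁,φ₁)·Y_{l m}(θ₂,φ₂) over m ∈ [−3, 3]; prefactor 4π/(2·3+1) = 1.795196:
  m=-3: (+0.354847+0.038802i) × (-0.141133-0.022891i) = -0.049192-0.013599i  (running Σ = -0.049192-0.013599i)
  m=-2: (-0.126165-0.260522i) × (-0.144604-0.326961i) = -0.066937+0.078923i  (running Σ = -0.116129+0.065324i)
  m=-1: (+0.082474-0.131577i) × (+0.191467-0.294036i) = -0.022897-0.049443i  (running Σ = -0.139026+0.015881i)
  m=0: (-0.293924-0.000000i) × (-0.119564+0.000000i) = +0.035143+0.000000i  (running Σ = -0.103884+0.015881i)
  m=1: (-0.082474-0.131577i) × (-0.191467-0.294036i) = -0.022897+0.049443i  (running Σ = -0.126781+0.065324i)
  m=2: (-0.126165+0.260522i) × (-0.144604+0.326961i) = -0.066937-0.078923i  (running Σ = -0.193718-0.013599i)
  m=3: (-0.354847+0.038802i) × (+0.141133-0.022891i) = -0.049192+0.013599i  (running Σ = -0.242910-0.000000i)
Σ over m = -0.242910-0.000000i; ×(4π/7) → -0.436071-0.000000i. Real part: -0.436071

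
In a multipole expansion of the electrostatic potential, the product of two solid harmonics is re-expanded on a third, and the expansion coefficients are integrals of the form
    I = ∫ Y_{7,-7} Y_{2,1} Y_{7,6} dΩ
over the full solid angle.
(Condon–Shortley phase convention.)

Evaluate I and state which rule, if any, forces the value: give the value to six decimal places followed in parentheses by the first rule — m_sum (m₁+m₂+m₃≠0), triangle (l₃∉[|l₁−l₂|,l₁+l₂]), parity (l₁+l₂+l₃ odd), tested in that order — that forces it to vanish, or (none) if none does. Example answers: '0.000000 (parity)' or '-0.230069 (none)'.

Rules hold: Σm=0, L=16 even, 5≤7≤9.
N = 15·5·15 = 1125
Δ = 2!·12!·2!/17! = 1/185640
Racah Σ t=0..2: t=0:+1/2419200 t=1:−1/518400 t=2:+1/2419200 = -1/907200
⇒ 3j(7 2 7; 0 0 0)² = 56/3315, sgn +1
Racah Σ t=2..2: t=2:+1/958003200 = 1/958003200
⇒ 3j(7 2 7; -7 1 6)² = 13/680, sgn -1
4πI² = N·(3j₀)²·(3jₘ)² = 105/289
I = -1·√(0.363322/4π) = -0.17003597
No selection rule forces the value: the integral is nonzero (none).

-0.170036 (none)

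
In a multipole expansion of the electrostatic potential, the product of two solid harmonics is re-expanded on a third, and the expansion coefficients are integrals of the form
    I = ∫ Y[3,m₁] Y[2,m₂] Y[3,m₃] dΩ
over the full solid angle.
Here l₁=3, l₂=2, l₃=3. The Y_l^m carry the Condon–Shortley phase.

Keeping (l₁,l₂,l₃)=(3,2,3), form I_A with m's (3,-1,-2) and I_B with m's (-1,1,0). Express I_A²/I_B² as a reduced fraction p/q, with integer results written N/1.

Same 3,2,3: normalisation and zero-m 3j drop out of the ratio.
A: Δ: 2! 4! 2! / 9! → 1/3780; sum: t=0:+1/48 = 1/48; 3j²(3 2 3; 3 -1 -2) = Δ·Π!·Σ² = 5/84  (sign -1)
B: Δ: 2! 4! 2! / 9! → 1/3780; sum: t=1:−1/12 t=2:+1/8 = 1/24; 3j²(3 2 3; -1 1 0) = Δ·Π!·Σ² = 1/210  (sign -1)
I_A²/I_B² = (5/84)/(1/210) = 25/2

25/2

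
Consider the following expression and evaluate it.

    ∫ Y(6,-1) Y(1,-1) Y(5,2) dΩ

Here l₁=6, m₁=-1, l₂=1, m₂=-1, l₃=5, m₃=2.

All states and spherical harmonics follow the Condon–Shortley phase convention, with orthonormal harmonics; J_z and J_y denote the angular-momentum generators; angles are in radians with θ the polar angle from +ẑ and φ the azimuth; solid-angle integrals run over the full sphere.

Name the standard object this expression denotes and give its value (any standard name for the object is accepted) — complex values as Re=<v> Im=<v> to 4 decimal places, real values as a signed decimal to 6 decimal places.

Gaunt coefficient, -0.129207

This is a Gaunt coefficient — the integral of a triple product of spherical harmonics over the sphere.
m-sum 0 ✓  L=12 even ✓  5≤5≤7 ✓
Π(2lᵢ+1) = 13×3×11 = 429
triangle coeff Δ(6,1,5) = 1/858
Σ_t [1,1]: t=1:−1/14400 = -1/14400
(3j)²=6/143 [(6 1 5; 0 0 0)], sign=+1
Σ_t [0,0]: t=0:+1/60480 = 1/60480
(3j)²=5/429 [(6 1 5; -1 -1 2)], sign=-1
⇒ 4πI² = 30/143
I = (-1)√(30/143/(4π)) = -0.12920749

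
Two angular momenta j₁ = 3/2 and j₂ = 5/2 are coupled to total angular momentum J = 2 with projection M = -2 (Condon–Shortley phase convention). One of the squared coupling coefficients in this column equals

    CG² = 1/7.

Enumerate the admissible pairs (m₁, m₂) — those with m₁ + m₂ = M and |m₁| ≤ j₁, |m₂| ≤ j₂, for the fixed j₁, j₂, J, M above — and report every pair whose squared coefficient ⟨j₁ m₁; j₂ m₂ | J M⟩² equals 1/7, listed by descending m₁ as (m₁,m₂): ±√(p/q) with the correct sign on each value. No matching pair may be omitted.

(-3/2,-1/2): +√(1/7)

Admissible pairs with m₁+m₂ = M = -2: (-3/2,-1/2), (-1/2,-3/2), (1/2,-5/2)
  (m₁,m₂)=(1/2,-5/2): CG² = 10/21, CG = +√(10/21)
  (m₁,m₂)=(-1/2,-3/2): CG² = 8/21, CG = −√(8/21)
  (m₁,m₂)=(-3/2,-1/2): CG² = 1/7, CG = +√(1/7)   ← matches the target
Pairs with CG² = 1/7: (-3/2,-1/2): +√(1/7)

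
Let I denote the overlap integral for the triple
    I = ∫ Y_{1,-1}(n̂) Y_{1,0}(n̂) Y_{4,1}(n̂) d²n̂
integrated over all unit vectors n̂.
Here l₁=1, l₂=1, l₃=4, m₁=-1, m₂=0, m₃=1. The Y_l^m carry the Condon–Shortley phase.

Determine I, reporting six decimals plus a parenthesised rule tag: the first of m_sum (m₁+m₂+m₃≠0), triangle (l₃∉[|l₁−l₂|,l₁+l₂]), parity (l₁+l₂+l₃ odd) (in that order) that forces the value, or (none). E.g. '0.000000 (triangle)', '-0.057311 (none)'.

triangle: need 0≤l₃≤2, have 4; I=0

0.000000 (triangle)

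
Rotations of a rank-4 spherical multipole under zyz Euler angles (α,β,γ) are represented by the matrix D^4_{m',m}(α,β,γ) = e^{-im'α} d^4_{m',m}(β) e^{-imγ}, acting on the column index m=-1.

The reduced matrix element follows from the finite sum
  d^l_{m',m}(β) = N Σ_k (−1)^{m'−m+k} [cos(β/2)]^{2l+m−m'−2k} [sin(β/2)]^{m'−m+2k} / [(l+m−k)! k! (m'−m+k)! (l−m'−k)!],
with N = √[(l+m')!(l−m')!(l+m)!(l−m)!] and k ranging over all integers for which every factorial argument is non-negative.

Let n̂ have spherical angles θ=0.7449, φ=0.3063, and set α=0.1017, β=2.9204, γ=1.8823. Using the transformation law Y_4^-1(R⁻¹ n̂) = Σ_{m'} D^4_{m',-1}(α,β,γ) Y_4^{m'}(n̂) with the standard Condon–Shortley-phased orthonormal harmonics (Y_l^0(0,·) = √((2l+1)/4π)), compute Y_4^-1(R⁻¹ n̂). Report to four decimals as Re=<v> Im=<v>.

Re=0.0731 Im=-0.1403

Need the full column D^4_{m',-1} for m'=−4..4 at α=0.1017, β=2.9204, γ=1.8823.
cos(β/2)=0.110371, sin(β/2)=0.993890
d^4_{-4,-1}: single k=3 term ⇒ +0.000120;  D = -0.000079+0.000091i
d^4_{-3,-1}: k∈[2..3] ⇒ +0.000014 -0.001916 = -0.001901;  D = +0.001100-0.001551i
d^4_{-2,-1}: k∈[1..3] ⇒ +0.000001 -0.000341 +0.018440 = +0.018100;  D = -0.008913+0.015753i
d^4_{-1,-1}: k∈[0..3] ⇒ +0.000000 -0.000027 +0.004344 -0.117420 = -0.113102;  D = +0.045416-0.103584i
d^4_{0,-1}: k∈[0..3] ⇒ -0.000001 +0.000431 -0.034988 +0.472868 = +0.438310;  D = -0.134338+0.417216i
d^4_{1,-1}: k∈[0..3] ⇒ +0.000018 -0.004344 +0.176130 -0.952156 = -0.780353;  D = +0.162522-0.763241i
d^4_{2,-1}: k∈[0..2] ⇒ -0.000227 +0.027661 -0.448602 = -0.421168;  D = +0.045441-0.418710i
d^4_{3,-1}: k∈[0..1] ⇒ +0.001916 -0.093199 = -0.091283;  D = +0.000585-0.091282i
d^4_{4,-1}: single k=0 term ⇒ -0.009758;  D = -0.000928-0.009714i
Y_4^{m'}(θ=0.7449,φ=0.3063) and Σ D·Y over m':
  (-0.0001+0.0001i)·(+0.0317-0.0879i)  (+0.0011-0.0016i)·(+0.1739-0.2279i)  (-0.0089+0.0158i)·(+0.3501-0.2460i)  (+0.0454-0.1036i)·(+0.1761-0.0557i)  (-0.1343+0.4172i)·(-0.3163+0.0000i)  (+0.1625-0.7632i)·(-0.1761-0.0557i)  (+0.0454-0.4187i)·(+0.3501+0.2460i)  (+0.0006-0.0913i)·(-0.1739-0.2279i)  (-0.0009-0.0097i)·(+0.0317+0.0879i)
Y_4^-1(R⁻¹ n̂) = +0.073054-0.140268i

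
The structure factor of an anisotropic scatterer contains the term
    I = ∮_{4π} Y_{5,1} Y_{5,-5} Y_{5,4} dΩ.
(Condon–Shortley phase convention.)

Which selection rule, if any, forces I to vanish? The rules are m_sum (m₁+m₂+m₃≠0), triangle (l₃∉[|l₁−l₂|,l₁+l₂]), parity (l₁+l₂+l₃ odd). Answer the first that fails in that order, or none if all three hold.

parity

m₁+m₂+m₃ = 1 − 5 + 4 = 0  ✓
triangle: |5−5|=0 ≤ l₃=5 ≤ 5+5=10  ✓
parity: l₁+l₂+l₃ = 15 is odd  ✗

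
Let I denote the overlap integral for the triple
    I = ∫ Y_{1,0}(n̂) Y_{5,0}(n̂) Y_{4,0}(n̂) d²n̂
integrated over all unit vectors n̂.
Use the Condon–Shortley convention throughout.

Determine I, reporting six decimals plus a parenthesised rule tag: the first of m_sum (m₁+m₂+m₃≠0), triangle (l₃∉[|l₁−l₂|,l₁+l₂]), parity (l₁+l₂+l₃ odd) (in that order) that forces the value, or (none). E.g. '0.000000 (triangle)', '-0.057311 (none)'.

m-sum 0 ✓  L=10 even ✓  4≤4≤6 ✓
Π(2lᵢ+1) = 3×11×9 = 297
triangle coeff Δ(1,5,4) = 1/495
Σ_t [1,1]: t=1:−1/576 = -1/576
(3j)²=5/99 [(1 5 4; 0 0 0)], sign=-1
(m-triple is (0,0,0) — same symbol as above.)
⇒ 4πI² = 25/33
I = (+1)√(25/33/(4π)) = 0.24553200
No selection rule forces the value: the integral is nonzero (none).

0.245532 (none)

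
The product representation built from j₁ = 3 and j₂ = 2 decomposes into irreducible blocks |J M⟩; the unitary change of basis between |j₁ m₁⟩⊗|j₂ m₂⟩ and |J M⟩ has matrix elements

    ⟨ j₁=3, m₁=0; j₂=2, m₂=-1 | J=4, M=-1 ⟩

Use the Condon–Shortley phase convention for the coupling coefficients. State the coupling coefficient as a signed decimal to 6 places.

+√(3/14) ≈ +0.462910

triangle: 1!×5!×3!/10! = 720/3628800
(j±m)!: 3!×3!×1!×3!×3!×5! = 155520
prefactor² = (2J+1)×Δ×N² = 1944/7
  k=0: +1/(0!×1!×3!×1!×2!×2!) = 1/24
  k=1: −1/(1!×0!×2!×0!×3!×3!) = -1/72
Σ = 1/36  ⇒  CG² = 1944/7×(1/36)² = 3/14
CG = +√(3/14) = +0.462910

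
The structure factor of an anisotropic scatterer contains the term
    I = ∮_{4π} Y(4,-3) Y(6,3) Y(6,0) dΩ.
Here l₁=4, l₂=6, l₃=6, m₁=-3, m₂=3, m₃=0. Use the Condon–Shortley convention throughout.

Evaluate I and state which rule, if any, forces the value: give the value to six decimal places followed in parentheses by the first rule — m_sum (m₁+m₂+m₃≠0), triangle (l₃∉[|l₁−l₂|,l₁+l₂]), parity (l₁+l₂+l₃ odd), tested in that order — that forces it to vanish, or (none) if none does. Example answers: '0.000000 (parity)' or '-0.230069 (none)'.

0.109740 (none)

Checks pass: Σm=0; 16 even; l₃=6∈[2,10].
(2·4+1)(2·6+1)(2·6+1) = 1521
Δ: 4! 4! 8! / 17! → 1/15315300
sum: t=0:+1/829440 t=1:−1/25920 t=2:+1/9216 t=3:−1/25920 t=4:+1/829440 = 7/207360
3j²(4 6 6; 0 0 0) = Δ·Π!·Σ² = 28/2431  (sign +1)
sum: t=3:−1/207360 t=4:+1/103680 = 1/207360
3j²(4 6 6; -3 3 0) = Δ·Π!·Σ² = 21/2431  (sign +1)
combine: 4πI² = 1521·28/2431·21/2431 = 5292/34969
take √, sign +1: I = 0.10973960
No selection rule forces the value: the integral is nonzero (none).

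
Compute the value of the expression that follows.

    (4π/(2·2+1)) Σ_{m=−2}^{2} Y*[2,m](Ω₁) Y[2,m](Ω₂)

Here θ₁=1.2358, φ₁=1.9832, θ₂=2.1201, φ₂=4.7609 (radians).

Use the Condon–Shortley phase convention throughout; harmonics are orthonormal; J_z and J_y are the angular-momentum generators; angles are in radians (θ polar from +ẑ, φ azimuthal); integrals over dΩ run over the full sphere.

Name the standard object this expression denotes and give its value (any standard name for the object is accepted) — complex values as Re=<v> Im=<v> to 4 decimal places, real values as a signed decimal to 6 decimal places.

Legendre polynomial (addition theorem), +0.781718

This sum is the spherical-harmonic addition theorem: it equals the Legendre polynomial P_l(cos γ) of the angle γ between the two directions.
Expand P_2 via completeness: Σ_{m} conj(Y_{2,m}) at Ω₁ times Y_{2,m} at Ω₂ —
  m=-2: (-0.233827-0.253024i) × (-0.279662+0.027219i) = +0.072279+0.064396i  (running Σ = +0.072279+0.064396i)
  m=-1: (-0.096142+0.219758i) × (-0.016682-0.343601i) = +0.077113+0.029369i  (running Σ = +0.149392+0.093765i)
  m=0: (-0.213122-0.000000i) × (-0.057482+0.000000i) = +0.012251+0.000000i  (running Σ = +0.161643+0.093765i)
  m=1: (+0.096142+0.219758i) × (+0.016682-0.343601i) = +0.077113-0.029369i  (running Σ = +0.238756+0.064396i)
  m=2: (-0.233827+0.253024i) × (-0.279662-0.027219i) = +0.072279-0.064396i  (running Σ = +0.311036+0.000000i)
Σ over m = +0.311036+0.000000i; ×(4π/5) → +0.781718+0.000000i. Real part: 0.781718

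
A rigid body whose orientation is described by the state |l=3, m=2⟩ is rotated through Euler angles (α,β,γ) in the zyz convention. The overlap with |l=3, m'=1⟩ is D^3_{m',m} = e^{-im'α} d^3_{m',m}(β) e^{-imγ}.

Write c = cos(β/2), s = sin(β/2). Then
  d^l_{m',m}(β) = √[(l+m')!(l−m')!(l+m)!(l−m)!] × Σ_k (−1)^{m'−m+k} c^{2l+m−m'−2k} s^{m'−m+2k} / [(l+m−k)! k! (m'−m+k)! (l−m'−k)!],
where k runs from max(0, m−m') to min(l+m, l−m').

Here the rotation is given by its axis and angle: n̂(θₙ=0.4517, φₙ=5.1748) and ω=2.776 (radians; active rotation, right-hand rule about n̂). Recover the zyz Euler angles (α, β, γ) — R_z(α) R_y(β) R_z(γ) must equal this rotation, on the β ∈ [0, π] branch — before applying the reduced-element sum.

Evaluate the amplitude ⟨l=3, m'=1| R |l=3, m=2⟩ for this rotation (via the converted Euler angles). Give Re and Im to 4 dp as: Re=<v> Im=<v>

Re=0.3925 Im=-0.2146

Axis–angle → zyz. n̂ = (sinθₙcosφₙ, sinθₙsinφₙ, cosθₙ) = (+0.194724, -0.390655, +0.899706), ω = 2.7760.
R = I cosω + sinω [n̂]ₓ + (1−cosω) n̂n̂ᵀ gives
  R = [-0.860583, -0.468760, +0.199150; +0.174535, -0.638776, -0.749335; +0.478471, -0.610106, +0.631535]
β = atan2(√(R₁₃²+R₂₃²), R₃₃) = 0.887265; α = atan2(R₂₃, R₁₃) mod 2π = 4.972153; γ = atan2(R₃₂, −R₃₁) mod 2π = 4.047331
D^3_{1,2}(4.9722,0.8873,4.0473) = e^{-i·1·4.9722}·d^3_{1,2}(0.8873)·e^{-i·2·4.0473}. Compute d first:
With c≡cos(β/2)=0.903198 and s≡sin(β/2)=0.429223, N=[24·2·120·1]^{1/2}=75.894664
Admissible k: 1..2 (factorial args all ≥0)
  k=1: (−1)^0·75.8947/(24)·0.9032^5·0.4292^1 = +0.815829
  k=2: (−1)^1·75.8947/(12)·0.9032^3·0.4292^3 = -0.368493
d^3_{1,2}(0.8873) = +0.815829 -0.368493 = +0.447336
Attach z-rotation phases: D = e^{-i(1)(4.9722)}·(+0.447336)·e^{-i(2)(4.0473)} = +0.392479-0.214639i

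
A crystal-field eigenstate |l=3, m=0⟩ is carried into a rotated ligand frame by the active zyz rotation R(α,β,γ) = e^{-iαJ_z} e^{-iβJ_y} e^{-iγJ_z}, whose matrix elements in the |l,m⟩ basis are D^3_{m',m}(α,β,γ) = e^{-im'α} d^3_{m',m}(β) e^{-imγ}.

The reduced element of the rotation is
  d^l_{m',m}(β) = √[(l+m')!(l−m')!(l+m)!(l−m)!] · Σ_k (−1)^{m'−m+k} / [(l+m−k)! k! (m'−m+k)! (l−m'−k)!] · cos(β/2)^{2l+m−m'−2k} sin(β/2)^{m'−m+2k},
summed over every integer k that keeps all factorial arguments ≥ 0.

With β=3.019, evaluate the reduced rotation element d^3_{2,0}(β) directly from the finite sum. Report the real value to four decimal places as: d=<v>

d=-0.0203

d^3_{2,0}(β=3.0190) via the finite sum:
Half-angle: c=0.061258, s=0.998122. N=√(120·1·6·6)=65.726707
k∈{0,1} keeps every argument non-negative
  k=0: (−1)^2·65.7267/(12)·0.0613^4·0.9981^2 = +0.000077
  k=1: (−1)^3·65.7267/(12)·0.0613^2·0.9981^4 = -0.020400
d^3_{2,0}(3.0190) = +0.000077 -0.020400 = -0.020323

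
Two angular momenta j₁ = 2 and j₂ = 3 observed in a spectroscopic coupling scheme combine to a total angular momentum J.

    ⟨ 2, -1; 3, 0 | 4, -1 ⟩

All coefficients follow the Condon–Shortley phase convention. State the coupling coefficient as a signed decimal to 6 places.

triangle: 1!×3!×5!/10! = 720/3628800
(j±m)!: 1!×3!×3!×3!×3!×5! = 155520
prefactor² = (2J+1)×Δ×N² = 1944/7
  k=0: +1/(0!×1!×3!×3!×0!×2!) = 1/72
  k=1: −1/(1!×0!×2!×2!×1!×3!) = -1/24
Σ = -1/36  ⇒  CG² = 1944/7×(-1/36)² = 3/14
CG = −√(3/14) = -0.462910

-0.462910  (= −√(3/14))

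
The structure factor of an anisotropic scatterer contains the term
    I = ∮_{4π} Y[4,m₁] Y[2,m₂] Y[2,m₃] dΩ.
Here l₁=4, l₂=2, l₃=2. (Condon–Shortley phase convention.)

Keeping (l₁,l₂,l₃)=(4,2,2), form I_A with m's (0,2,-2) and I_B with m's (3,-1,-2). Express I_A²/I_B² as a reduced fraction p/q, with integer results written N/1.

l's match ⇒ only the (l;m) 3-j factors differ between A and B.
A: triangle coeff Δ(4,2,2) = 1/630; Σ_t [4,4]: t=4:+1/576 = 1/576; (3j)²=1/630 [(4 2 2; 0 2 -2)], sign=+1
B: triangle coeff Δ(4,2,2) = 1/630; Σ_t [1,1]: t=1:−1/144 = -1/144; (3j)²=1/18 [(4 2 2; 3 -1 -2)], sign=-1
I_A²/I_B² = (1/630)/(1/18) = 1/35

1/35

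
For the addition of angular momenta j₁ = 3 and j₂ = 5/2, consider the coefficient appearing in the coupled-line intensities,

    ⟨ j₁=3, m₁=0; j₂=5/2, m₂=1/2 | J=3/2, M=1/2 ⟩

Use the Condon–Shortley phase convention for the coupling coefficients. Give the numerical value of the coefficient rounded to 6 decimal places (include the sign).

triangle: 4!×2!×1!/8! = 48/40320
(j±m)!: 3!×3!×3!×2!×2!×1! = 864
prefactor² = (2J+1)×Δ×N² = 144/35
  k=2: +1/(2!×2!×1!×1!×1!×0!) = 1/4
  k=3: −1/(3!×1!×0!×0!×2!×1!) = -1/12
Σ = 1/6  ⇒  CG² = 144/35×(1/6)² = 4/35
CG = +√(4/35) = +0.338062

+0.338062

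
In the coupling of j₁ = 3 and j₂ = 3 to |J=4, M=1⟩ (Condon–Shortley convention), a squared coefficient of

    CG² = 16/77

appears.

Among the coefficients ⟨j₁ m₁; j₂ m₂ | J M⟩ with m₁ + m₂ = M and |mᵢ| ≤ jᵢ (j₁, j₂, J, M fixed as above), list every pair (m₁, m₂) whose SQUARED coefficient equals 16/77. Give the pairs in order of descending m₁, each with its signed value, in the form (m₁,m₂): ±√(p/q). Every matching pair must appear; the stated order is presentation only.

(2,-1): +√(16/77); (-1,2): +√(16/77)

Admissible pairs with m₁+m₂ = M = 1: (-2,3), (-1,2), (0,1), (1,0), (2,-1), (3,-2)
  (m₁,m₂)=(3,-2): CG² = 15/77, CG = +√(15/77)
  (m₁,m₂)=(2,-1): CG² = 16/77, CG = +√(16/77)   ← matches the target
  (m₁,m₂)=(1,0): CG² = 15/154, CG = −√(15/154)
  (m₁,m₂)=(0,1): CG² = 15/154, CG = −√(15/154)
  (m₁,m₂)=(-1,2): CG² = 16/77, CG = +√(16/77)   ← matches the target
  (m₁,m₂)=(-2,3): CG² = 15/77, CG = +√(15/77)
Pairs with CG² = 16/77: (2,-1): +√(16/77); (-1,2): +√(16/77)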